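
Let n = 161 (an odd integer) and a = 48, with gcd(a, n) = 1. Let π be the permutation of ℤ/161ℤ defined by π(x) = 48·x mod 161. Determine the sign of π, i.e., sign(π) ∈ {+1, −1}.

Trace 62: π^k(62) = [62, 78, 41, 36, 118, 29, 104] for k=0..6.
Decompose π into cycles: lengths [22, 22, 22, 22, 22, 22, 11, 11, 2, 2, 2, 1] (12 cycles, including the fixed point 0).
sign(π) = (−1)^{n − #cycles} = (−1)^{161−12} = (−1)^149 = -1.

-1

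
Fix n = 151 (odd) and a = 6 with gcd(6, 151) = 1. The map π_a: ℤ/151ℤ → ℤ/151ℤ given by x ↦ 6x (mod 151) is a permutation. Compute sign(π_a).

-1

Orbit of 91 under x↦6x: [91, 93, 105, 26, 5, 30, 29]… (length divides ord_151(6)).
2 cycles of lengths [150, 1].
With 2 cycles on 151 points, sign = (−1)^{151−2} = -1.
(6|151)_J = -1 (Zolotarev's lemma cross-check).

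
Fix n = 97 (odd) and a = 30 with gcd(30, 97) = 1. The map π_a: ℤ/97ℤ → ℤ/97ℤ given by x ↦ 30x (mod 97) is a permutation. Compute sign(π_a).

-1

Trace 78: π^k(78) = [78, 12, 69, 33, 20, 18, 55] for k=0..6.
Cycle type of π: 32×3 + 1; total 4 cycles.
With 4 cycles on 97 points, sign = (−1)^{97−4} = -1.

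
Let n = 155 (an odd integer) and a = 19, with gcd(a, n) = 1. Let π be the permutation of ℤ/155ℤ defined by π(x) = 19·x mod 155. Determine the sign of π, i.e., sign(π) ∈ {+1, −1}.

Trace 56: π^k(56) = [56, 134, 66, 14, 111, 94, 81] for k=0..6.
π_19 has 9 disjoint cycles with lengths [30, 30, 30, 30, 15, 15, 2, 2, 1] on {0,…,154}.
Σ(ℓ_i−1) = 155−9 = 146; sign = (−1)^146 = +1.
Via Zolotarev, sign(π_{19}) = (19|155) = +1.

+1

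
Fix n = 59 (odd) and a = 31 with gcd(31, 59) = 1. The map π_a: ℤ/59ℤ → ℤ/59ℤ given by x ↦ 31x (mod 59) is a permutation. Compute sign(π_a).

Start at x=24: 24 → 36 → 54 → 22 → 33 → 20 → 30 → … (one orbit).
Cycle lengths of π_31 on ℤ/59ℤ: [58, 1]; 2 cycles in total.
Σ(ℓ_i−1) = 59−2 = 57; sign = (−1)^57 = -1.

-1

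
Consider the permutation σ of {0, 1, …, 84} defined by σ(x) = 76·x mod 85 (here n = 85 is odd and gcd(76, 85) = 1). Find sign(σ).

Trace 26: π^k(26) = [26, 21, 66, 1, 76, 81, 36] for k=0..6.
Cycle type of π: 8×10 + 1×5; total 15 cycles.
sign(π) = (−1)^{n − #cycles} = (−1)^{85−15} = (−1)^70 = +1.
Check: (76/85) = +1 by Zolotarev.

+1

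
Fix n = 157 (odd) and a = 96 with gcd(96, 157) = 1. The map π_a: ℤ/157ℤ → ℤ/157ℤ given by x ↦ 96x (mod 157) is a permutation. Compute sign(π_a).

-1

Trace 2: π^k(2) = [2, 35, 63, 82, 22, 71, 65] for k=0..6.
2 cycles of lengths [156, 1].
157 − 2 = 155 transpositions; sign(π) = (−1)^155 = -1.
(96|157)_J = -1 (Zolotarev's lemma cross-check).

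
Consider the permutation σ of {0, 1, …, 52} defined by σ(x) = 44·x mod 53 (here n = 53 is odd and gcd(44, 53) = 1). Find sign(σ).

Start at x=16: 16 → 15 → 24 → 49 → 36 → 47 → 1 → … (one orbit).
Cycle type of π: 13×4 + 1; total 5 cycles.
Σ(ℓ_i−1) = 53−5 = 48; sign = (−1)^48 = +1.

+1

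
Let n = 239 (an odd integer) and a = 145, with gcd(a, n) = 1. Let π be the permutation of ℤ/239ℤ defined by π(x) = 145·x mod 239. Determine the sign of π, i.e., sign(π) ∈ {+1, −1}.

+1

Orbit of 80 under x↦145x: [80, 128, 157, 60, 96, 58, 45]… (length divides ord_239(145)).
π_145 has 3 disjoint cycles with lengths [119, 119, 1] on {0,…,238}.
n − c = 239 − 3 = 236; sign = (−1)^236 = +1.
Via Zolotarev, sign(π_{145}) = (145|239) = +1.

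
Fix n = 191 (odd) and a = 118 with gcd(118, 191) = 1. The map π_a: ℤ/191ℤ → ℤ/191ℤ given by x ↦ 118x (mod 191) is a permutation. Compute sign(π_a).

Orbit of 130 under x↦118x: [130, 60, 13, 6, 135, 77, 109]… (length divides ord_191(118)).
3 cycles of lengths [95, 95, 1].
3 cycles on 191: each ℓ→(−1)^(ℓ−1), product (−1)^188 = +1.

+1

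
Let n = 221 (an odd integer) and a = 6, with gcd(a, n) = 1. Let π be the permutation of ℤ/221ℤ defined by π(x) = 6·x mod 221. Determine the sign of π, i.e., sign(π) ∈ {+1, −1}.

Orbit of 134 under x↦6x: [134, 141, 183, 214, 179, 190, 35]… (length divides ord_221(6)).
7 cycles of lengths [48, 48, 48, 48, 16, 12, 1].
With 7 cycles on 221 points, sign = (−1)^{221−7} = +1.

+1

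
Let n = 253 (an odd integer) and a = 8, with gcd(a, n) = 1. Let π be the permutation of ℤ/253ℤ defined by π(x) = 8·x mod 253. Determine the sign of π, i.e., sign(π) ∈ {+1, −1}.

-1

Start at x=35: 35 → 27 → 216 → 210 → 162 → 31 → 248 → … (one orbit).
π_8 has 6 disjoint cycles with lengths [110, 110, 11, 11, 10, 1] on {0,…,252}.
Σ(ℓ_i−1) = 253−6 = 247; sign = (−1)^247 = -1.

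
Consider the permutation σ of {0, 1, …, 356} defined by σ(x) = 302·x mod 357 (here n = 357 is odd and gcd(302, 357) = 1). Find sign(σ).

Start at x=1: 1 → 302 → 169 → 344 → 1 (one orbit).
Cycle lengths of π_302 on ℤ/357ℤ: [4, 4, 4, 4, 4, 4, 4, 4, 4, 4, 4, 4, 4, 4, 4, 4, 4, 4, 4, 4, 4, 4, 4, 4, 4, 4, 4, 4, 4, 4, 4, 4, 4, 4, 4, 4, 4, 4, 4, 4, 4, 4, 4, 4, 4, 4, 4, 4, 4, 4, 4, 4, 4, 4, 4, 4, 4, 4, 4, 4, 4, 4, 4, 4, 4, 4, 4, 4, 4, 4, 4, 4, 4, 4, 4, 4, 4, 4, 4, 4, 4, 4, 4, 4, 2, 2, 2, 2, 2, 2, 2, 1, 1, 1, 1, 1, 1, 1]; 98 cycles in total.
98 cycles on 357: each ℓ→(−1)^(ℓ−1), product (−1)^259 = -1.

-1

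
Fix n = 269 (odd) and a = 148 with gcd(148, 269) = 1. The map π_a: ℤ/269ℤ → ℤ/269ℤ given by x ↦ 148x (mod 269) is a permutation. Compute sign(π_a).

Trace 115: π^k(115) = [115, 73, 44, 56, 218, 253, 53] for k=0..6.
Decompose π into cycles: lengths [134, 134, 1] (3 cycles, including the fixed point 0).
n − c = 269 − 3 = 266; sign = (−1)^266 = +1.
Check: (148/269) = +1 by Zolotarev.

+1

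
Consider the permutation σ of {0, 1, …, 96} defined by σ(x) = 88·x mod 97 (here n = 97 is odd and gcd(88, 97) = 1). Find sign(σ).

+1

Start at x=36: 36 → 64 → 6 → 43 → 1 → 88 → 81 → … (one orbit).
π_88 has 5 disjoint cycles with lengths [24, 24, 24, 24, 1] on {0,…,96}.
Σ(ℓ_i−1) = 97−5 = 92; sign = (−1)^92 = +1.
Via Zolotarev, sign(π_{88}) = (88|97) = +1.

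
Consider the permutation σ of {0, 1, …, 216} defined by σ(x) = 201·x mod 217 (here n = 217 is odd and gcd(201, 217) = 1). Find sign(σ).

Orbit of 213 under x↦201x: [213, 64, 61, 109, 209, 128, 122]… (length divides ord_217(201)).
11 cycles of lengths [30, 30, 30, 30, 30, 30, 10, 10, 10, 6, 1].
sign(π) = (−1)^{n − #cycles} = (−1)^{217−11} = (−1)^206 = +1.
Zolotarev: (201|217) = +1, matching the cycle-count sign.

+1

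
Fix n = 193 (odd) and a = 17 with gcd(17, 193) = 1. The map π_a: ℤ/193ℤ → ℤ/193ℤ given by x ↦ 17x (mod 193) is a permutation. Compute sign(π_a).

-1

Trace 80: π^k(80) = [80, 9, 153, 92, 20, 147, 183] for k=0..6.
Cycle lengths of π_17 on ℤ/193ℤ: [192, 1]; 2 cycles in total.
193 − 2 = 191 transpositions; sign(π) = (−1)^191 = -1.
(17|193)_J = -1 (Zolotarev's lemma cross-check).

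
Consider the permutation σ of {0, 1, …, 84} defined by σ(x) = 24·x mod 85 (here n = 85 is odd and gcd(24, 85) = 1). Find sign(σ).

-1

Orbit of 44 under x↦24x: [44, 36, 14, 81, 74, 76, 39]… (length divides ord_85(24)).
The orbit structure of x ↦ 24x mod 85: 8 orbits of sizes [16, 16, 16, 16, 16, 2, 2, 1].
n − c = 85 − 8 = 77; sign = (−1)^77 = -1.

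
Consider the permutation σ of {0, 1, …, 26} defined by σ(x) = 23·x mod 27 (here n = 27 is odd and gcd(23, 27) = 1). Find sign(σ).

-1

Start at x=16: 16 → 17 → 13 → 2 → 19 → 5 → 7 → … (one orbit).
Cycle type of π: 18 + 6 + 2 + 1; total 4 cycles.
With 4 cycles on 27 points, sign = (−1)^{27−4} = -1.
The Jacobi symbol (23|27) = -1 (Zolotarev) agrees.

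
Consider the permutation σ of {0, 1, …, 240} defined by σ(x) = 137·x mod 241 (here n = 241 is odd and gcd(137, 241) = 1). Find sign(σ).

Start at x=235: 235 → 142 → 174 → 220 → 15 → 127 → 47 → … (one orbit).
π_137 has 2 disjoint cycles with lengths [240, 1] on {0,…,240}.
n − c = 241 − 2 = 239; sign = (−1)^239 = -1.
Via Zolotarev, sign(π_{137}) = (137|241) = -1.

-1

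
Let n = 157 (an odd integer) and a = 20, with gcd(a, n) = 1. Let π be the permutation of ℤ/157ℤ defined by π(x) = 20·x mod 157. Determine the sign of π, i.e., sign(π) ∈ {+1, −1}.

-1

Orbit of 152 under x↦20x: [152, 57, 41, 35, 72, 27, 69]… (length divides ord_157(20)).
Decompose π into cycles: lengths [156, 1] (2 cycles, including the fixed point 0).
157 − 2 = 155 transpositions; sign(π) = (−1)^155 = -1.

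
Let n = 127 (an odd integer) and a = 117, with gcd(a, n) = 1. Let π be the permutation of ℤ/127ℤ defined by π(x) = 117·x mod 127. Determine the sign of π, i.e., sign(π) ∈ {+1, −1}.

Orbit of 76 under x↦117x: [76, 2, 107, 73, 32, 61, 25]… (length divides ord_127(117)).
Decompose π into cycles: lengths [21, 21, 21, 21, 21, 21, 1] (7 cycles, including the fixed point 0).
127 − 7 = 120 transpositions; sign(π) = (−1)^120 = +1.
Via Zolotarev, sign(π_{117}) = (117|127) = +1.

+1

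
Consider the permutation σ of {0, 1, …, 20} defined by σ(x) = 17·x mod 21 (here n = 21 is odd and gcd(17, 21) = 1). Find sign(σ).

+1

Orbit of 4 under x↦17x: [4, 5, 1, 17, 16, 20]… (length divides ord_21(17)).
5 cycles of lengths [6, 6, 6, 2, 1].
Σ(ℓ_i−1) = 21−5 = 16; sign = (−1)^16 = +1.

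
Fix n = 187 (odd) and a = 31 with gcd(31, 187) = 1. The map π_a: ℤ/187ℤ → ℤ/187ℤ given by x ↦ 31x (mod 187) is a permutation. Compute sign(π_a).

-1

Trace 104: π^k(104) = [104, 45, 86, 48, 179, 126, 166] for k=0..6.
Cycle lengths of π_31 on ℤ/187ℤ: [80, 80, 16, 5, 5, 1]; 6 cycles in total.
sign(π) = (−1)^{n − #cycles} = (−1)^{187−6} = (−1)^181 = -1.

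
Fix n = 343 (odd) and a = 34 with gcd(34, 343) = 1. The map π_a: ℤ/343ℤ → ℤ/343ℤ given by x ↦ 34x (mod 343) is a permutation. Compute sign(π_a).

-1

Trace 218: π^k(218) = [218, 209, 246, 132, 29, 300, 253] for k=0..6.
Cycle lengths of π_34 on ℤ/343ℤ: [98, 98, 98, 14, 14, 14, 2, 2, 2, 1]; 10 cycles in total.
With 10 cycles on 343 points, sign = (−1)^{343−10} = -1.
Zolotarev: (34|343) = -1, matching the cycle-count sign.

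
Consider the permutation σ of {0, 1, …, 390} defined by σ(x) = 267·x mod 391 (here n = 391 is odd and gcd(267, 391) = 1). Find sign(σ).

Trace 244: π^k(244) = [244, 242, 99, 236, 61, 256, 318] for k=0..6.
Cycle type of π: 176×2 + 22 + 16 + 1; total 5 cycles.
5 cycles on 391: each ℓ→(−1)^(ℓ−1), product (−1)^386 = +1.
(267|391)_J = +1 (Zolotarev's lemma cross-check).

+1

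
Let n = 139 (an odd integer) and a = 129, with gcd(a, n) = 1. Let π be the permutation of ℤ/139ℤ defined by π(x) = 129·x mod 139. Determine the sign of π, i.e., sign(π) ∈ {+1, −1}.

+1

Trace 6: π^k(6) = [6, 79, 44, 116, 91, 63, 65] for k=0..6.
π_129 has 7 disjoint cycles with lengths [23, 23, 23, 23, 23, 23, 1] on {0,…,138}.
sign(π) = (−1)^{n − #cycles} = (−1)^{139−7} = (−1)^132 = +1.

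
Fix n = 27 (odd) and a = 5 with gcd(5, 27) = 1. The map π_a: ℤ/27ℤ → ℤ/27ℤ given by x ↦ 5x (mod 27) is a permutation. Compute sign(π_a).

Start at x=11: 11 → 1 → 5 → 25 → 17 → 4 → 20 → … (one orbit).
π_5 has 4 disjoint cycles with lengths [18, 6, 2, 1] on {0,…,26}.
n − c = 27 − 4 = 23; sign = (−1)^23 = -1.
(5|27)_J = -1 (Zolotarev's lemma cross-check).

-1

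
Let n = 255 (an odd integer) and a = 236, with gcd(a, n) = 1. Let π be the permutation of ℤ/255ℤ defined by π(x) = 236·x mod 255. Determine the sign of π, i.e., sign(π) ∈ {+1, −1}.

Orbit of 26 under x↦236x: [26, 16, 206, 166, 161, 1, 236]… (length divides ord_255(236)).
Cycle type of π: 8×30 + 2×5 + 1×5; total 40 cycles.
sign(π) = (−1)^{n − #cycles} = (−1)^{255−40} = (−1)^215 = -1.
(236|255)_J = -1 (Zolotarev's lemma cross-check).

-1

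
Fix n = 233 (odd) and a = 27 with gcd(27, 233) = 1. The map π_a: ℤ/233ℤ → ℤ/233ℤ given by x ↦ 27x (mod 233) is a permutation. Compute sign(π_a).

-1

Orbit of 181 under x↦27x: [181, 227, 71, 53, 33, 192, 58]… (length divides ord_233(27)).
Cycle lengths of π_27 on ℤ/233ℤ: [232, 1]; 2 cycles in total.
n − c = 233 − 2 = 231; sign = (−1)^231 = -1.
The Jacobi symbol (27|233) = -1 (Zolotarev) agrees.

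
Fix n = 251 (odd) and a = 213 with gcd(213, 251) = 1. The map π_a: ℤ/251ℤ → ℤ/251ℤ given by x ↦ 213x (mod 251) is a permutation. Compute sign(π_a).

Orbit of 38 under x↦213x: [38, 62, 154, 172, 241, 129, 118]… (length divides ord_251(213)).
Cycle lengths of π_213 on ℤ/251ℤ: [250, 1]; 2 cycles in total.
With 2 cycles on 251 points, sign = (−1)^{251−2} = -1.

-1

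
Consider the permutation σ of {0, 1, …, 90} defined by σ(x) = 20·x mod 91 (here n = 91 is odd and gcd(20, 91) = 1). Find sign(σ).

+1

Trace 34: π^k(34) = [34, 43, 41, 1, 20, 36, 83] for k=0..6.
Cycle type of π: 12×7 + 2×3 + 1; total 11 cycles.
11 cycles on 91: each ℓ→(−1)^(ℓ−1), product (−1)^80 = +1.
(20|91)_J = +1 (Zolotarev's lemma cross-check).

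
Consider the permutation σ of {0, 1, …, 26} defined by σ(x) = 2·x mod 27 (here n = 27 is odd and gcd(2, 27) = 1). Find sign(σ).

-1

Orbit of 22 under x↦2x: [22, 17, 7, 14, 1, 2, 4]… (length divides ord_27(2)).
The orbit structure of x ↦ 2x mod 27: 4 orbits of sizes [18, 6, 2, 1].
n − c = 27 − 4 = 23; sign = (−1)^23 = -1.
(2|27)_J = -1 (Zolotarev's lemma cross-check).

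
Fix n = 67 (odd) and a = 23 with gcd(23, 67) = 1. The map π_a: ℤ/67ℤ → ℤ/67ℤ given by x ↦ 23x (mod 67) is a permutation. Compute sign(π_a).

+1

Orbit of 22 under x↦23x: [22, 37, 47, 9, 6, 4, 25]… (length divides ord_67(23)).
Decompose π into cycles: lengths [33, 33, 1] (3 cycles, including the fixed point 0).
n − c = 67 − 3 = 64; sign = (−1)^64 = +1.
Zolotarev: (23|67) = +1, matching the cycle-count sign.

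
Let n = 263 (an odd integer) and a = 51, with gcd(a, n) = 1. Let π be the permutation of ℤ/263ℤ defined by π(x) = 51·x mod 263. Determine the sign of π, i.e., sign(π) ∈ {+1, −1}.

Start at x=223: 223 → 64 → 108 → 248 → 24 → 172 → 93 → … (one orbit).
π_51 has 3 disjoint cycles with lengths [131, 131, 1] on {0,…,262}.
263 − 3 = 260 transpositions; sign(π) = (−1)^260 = +1.
Via Zolotarev, sign(π_{51}) = (51|263) = +1.

+1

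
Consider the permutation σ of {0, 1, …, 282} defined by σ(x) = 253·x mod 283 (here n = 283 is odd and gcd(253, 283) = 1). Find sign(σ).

+1

Start at x=216: 216 → 29 → 262 → 64 → 61 → 151 → 281 → … (one orbit).
The orbit structure of x ↦ 253x mod 283: 7 orbits of sizes [47, 47, 47, 47, 47, 47, 1].
With 7 cycles on 283 points, sign = (−1)^{283−7} = +1.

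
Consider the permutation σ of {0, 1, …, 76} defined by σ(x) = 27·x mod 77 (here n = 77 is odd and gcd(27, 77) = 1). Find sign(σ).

-1

Trace 71: π^k(71) = [71, 69, 15, 20, 1, 27, 36] for k=0..6.
12 cycles of lengths [10, 10, 10, 10, 10, 10, 5, 5, 2, 2, 2, 1].
n − c = 77 − 12 = 65; sign = (−1)^65 = -1.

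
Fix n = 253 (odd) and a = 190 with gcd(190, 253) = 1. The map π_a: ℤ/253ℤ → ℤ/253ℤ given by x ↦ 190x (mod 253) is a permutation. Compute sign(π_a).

Orbit of 232 under x↦190x: [232, 58, 141, 225, 246, 188, 47]… (length divides ord_253(190)).
9 cycles of lengths [55, 55, 55, 55, 11, 11, 5, 5, 1].
n − c = 253 − 9 = 244; sign = (−1)^244 = +1.
The Jacobi symbol (190|253) = +1 (Zolotarev) agrees.

+1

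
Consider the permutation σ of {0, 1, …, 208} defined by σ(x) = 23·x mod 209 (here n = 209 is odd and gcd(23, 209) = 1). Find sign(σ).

+1

Orbit of 199 under x↦23x: [199, 188, 144, 177, 100, 1, 23]… (length divides ord_209(23)).
Cycle lengths of π_23 on ℤ/209ℤ: [9, 9, 9, 9, 9, 9, 9, 9, 9, 9, 9, 9, 9, 9, 9, 9, 9, 9, 9, 9, 9, 9, 1, 1, 1, 1, 1, 1, 1, 1, 1, 1, 1]; 33 cycles in total.
sign(π) = (−1)^{n − #cycles} = (−1)^{209−33} = (−1)^176 = +1.
The Jacobi symbol (23|209) = +1 (Zolotarev) agrees.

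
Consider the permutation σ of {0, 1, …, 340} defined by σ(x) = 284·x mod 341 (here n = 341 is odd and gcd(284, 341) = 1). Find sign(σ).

+1

Trace 335: π^k(335) = [335, 1, 284, 180, 311, 5, 56] for k=0..6.
Cycle lengths of π_284 on ℤ/341ℤ: [15, 15, 15, 15, 15, 15, 15, 15, 15, 15, 15, 15, 15, 15, 15, 15, 15, 15, 15, 15, 5, 5, 3, 3, 3, 3, 3, 3, 3, 3, 3, 3, 1]; 33 cycles in total.
sign(π) = (−1)^{n − #cycles} = (−1)^{341−33} = (−1)^308 = +1.
Check: (284/341) = +1 by Zolotarev.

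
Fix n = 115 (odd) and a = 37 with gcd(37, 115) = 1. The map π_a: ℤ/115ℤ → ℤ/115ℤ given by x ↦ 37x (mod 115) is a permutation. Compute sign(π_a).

+1

Orbit of 83 under x↦37x: [83, 81, 7, 29, 38, 26, 42]… (length divides ord_115(37)).
Cycle lengths of π_37 on ℤ/115ℤ: [44, 44, 22, 4, 1]; 5 cycles in total.
n − c = 115 − 5 = 110; sign = (−1)^110 = +1.
Check: (37/115) = +1 by Zolotarev.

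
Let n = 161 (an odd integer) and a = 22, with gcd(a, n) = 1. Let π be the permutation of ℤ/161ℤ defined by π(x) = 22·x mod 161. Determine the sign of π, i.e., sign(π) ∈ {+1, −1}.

Orbit of 1 under x↦22x: [1, 22]… (length divides ord_161(22)).
The orbit structure of x ↦ 22x mod 161: 84 orbits of sizes [2, 2, 2, 2, 2, 2, 2, 2, 2, 2, 2, 2, 2, 2, 2, 2, 2, 2, 2, 2, 2, 2, 2, 2, 2, 2, 2, 2, 2, 2, 2, 2, 2, 2, 2, 2, 2, 2, 2, 2, 2, 2, 2, 2, 2, 2, 2, 2, 2, 2, 2, 2, 2, 2, 2, 2, 2, 2, 2, 2, 2, 2, 2, 2, 2, 2, 2, 2, 2, 2, 2, 2, 2, 2, 2, 2, 2, 1, 1, 1, 1, 1, 1, 1].
With 84 cycles on 161 points, sign = (−1)^{161−84} = -1.
Zolotarev: (22|161) = -1, matching the cycle-count sign.

-1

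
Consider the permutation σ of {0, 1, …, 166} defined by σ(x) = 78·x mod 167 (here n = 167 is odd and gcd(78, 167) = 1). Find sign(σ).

Start at x=165: 165 → 11 → 23 → 124 → 153 → 77 → 161 → … (one orbit).
The orbit structure of x ↦ 78x mod 167: 2 orbits of sizes [166, 1].
2 cycles on 167: each ℓ→(−1)^(ℓ−1), product (−1)^165 = -1.
Zolotarev: (78|167) = -1, matching the cycle-count sign.

-1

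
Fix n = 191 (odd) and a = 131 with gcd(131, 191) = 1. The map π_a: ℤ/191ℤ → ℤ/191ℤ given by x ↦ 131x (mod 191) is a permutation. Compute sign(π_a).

Start at x=135: 135 → 113 → 96 → 161 → 81 → 106 → 134 → … (one orbit).
π_131 has 2 disjoint cycles with lengths [190, 1] on {0,…,190}.
With 2 cycles on 191 points, sign = (−1)^{191−2} = -1.
Via Zolotarev, sign(π_{131}) = (131|191) = -1.

-1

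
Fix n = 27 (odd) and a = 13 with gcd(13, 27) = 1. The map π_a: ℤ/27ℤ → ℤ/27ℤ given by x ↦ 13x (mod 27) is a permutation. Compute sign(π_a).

+1

Orbit of 10 under x↦13x: [10, 22, 16, 19, 4, 25, 1]… (length divides ord_27(13)).
Cycle type of π: 9×2 + 3×2 + 1×3; total 7 cycles.
7 cycles on 27: each ℓ→(−1)^(ℓ−1), product (−1)^20 = +1.
Via Zolotarev, sign(π_{13}) = (13|27) = +1.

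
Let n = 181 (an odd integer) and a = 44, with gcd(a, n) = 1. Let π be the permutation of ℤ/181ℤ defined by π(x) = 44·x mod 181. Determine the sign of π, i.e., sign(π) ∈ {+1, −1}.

Trace 39: π^k(39) = [39, 87, 27, 102, 144, 1, 44] for k=0..6.
Decompose π into cycles: lengths [45, 45, 45, 45, 1] (5 cycles, including the fixed point 0).
181 − 5 = 176 transpositions; sign(π) = (−1)^176 = +1.

+1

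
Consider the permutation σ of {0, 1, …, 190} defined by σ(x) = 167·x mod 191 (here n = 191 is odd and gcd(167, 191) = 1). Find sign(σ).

Orbit of 88 under x↦167x: [88, 180, 73, 158, 28, 92, 84]… (length divides ord_191(167)).
Cycle lengths of π_167 on ℤ/191ℤ: [190, 1]; 2 cycles in total.
191 − 2 = 189 transpositions; sign(π) = (−1)^189 = -1.
Via Zolotarev, sign(π_{167}) = (167|191) = -1.

-1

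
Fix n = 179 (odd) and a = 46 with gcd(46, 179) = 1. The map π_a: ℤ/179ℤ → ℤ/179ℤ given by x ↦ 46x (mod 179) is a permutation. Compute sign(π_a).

Orbit of 43 under x↦46x: [43, 9, 56, 70, 177, 87, 64]… (length divides ord_179(46)).
The orbit structure of x ↦ 46x mod 179: 3 orbits of sizes [89, 89, 1].
sign(π) = (−1)^{n − #cycles} = (−1)^{179−3} = (−1)^176 = +1.
The Jacobi symbol (46|179) = +1 (Zolotarev) agrees.

+1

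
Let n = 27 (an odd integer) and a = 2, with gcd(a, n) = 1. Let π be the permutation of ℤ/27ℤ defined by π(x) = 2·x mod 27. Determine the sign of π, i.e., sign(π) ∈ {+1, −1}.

Orbit of 14 under x↦2x: [14, 1, 2, 4, 8, 16, 5]… (length divides ord_27(2)).
Cycle lengths of π_2 on ℤ/27ℤ: [18, 6, 2, 1]; 4 cycles in total.
n − c = 27 − 4 = 23; sign = (−1)^23 = -1.
Zolotarev: (2|27) = -1, matching the cycle-count sign.

-1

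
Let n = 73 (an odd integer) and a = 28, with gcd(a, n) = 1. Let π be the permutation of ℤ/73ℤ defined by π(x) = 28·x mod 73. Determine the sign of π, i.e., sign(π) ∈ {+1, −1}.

-1

Start at x=38: 38 → 42 → 8 → 5 → 67 → 51 → 41 → … (one orbit).
π_28 has 2 disjoint cycles with lengths [72, 1] on {0,…,72}.
n − c = 73 − 2 = 71; sign = (−1)^71 = -1.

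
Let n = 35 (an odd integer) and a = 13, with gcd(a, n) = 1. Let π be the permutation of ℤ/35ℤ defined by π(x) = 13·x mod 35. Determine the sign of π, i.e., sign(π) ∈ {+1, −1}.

+1

Orbit of 29 under x↦13x: [29, 27, 1, 13]… (length divides ord_35(13)).
Cycle lengths of π_13 on ℤ/35ℤ: [4, 4, 4, 4, 4, 4, 4, 2, 2, 2, 1]; 11 cycles in total.
11 cycles on 35: each ℓ→(−1)^(ℓ−1), product (−1)^24 = +1.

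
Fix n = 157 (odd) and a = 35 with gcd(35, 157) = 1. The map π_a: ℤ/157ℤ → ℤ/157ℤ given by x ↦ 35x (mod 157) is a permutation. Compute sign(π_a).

+1

Orbit of 147 under x↦35x: [147, 121, 153, 17, 124, 101, 81]… (length divides ord_157(35)).
Decompose π into cycles: lengths [39, 39, 39, 39, 1] (5 cycles, including the fixed point 0).
157 − 5 = 152 transpositions; sign(π) = (−1)^152 = +1.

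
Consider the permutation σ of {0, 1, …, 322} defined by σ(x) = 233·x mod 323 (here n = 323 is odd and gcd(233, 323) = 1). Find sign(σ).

Start at x=283: 283 → 47 → 292 → 206 → 194 → 305 → 5 → … (one orbit).
6 cycles of lengths [144, 144, 16, 9, 9, 1].
323 − 6 = 317 transpositions; sign(π) = (−1)^317 = -1.
Via Zolotarev, sign(π_{233}) = (233|323) = -1.

-1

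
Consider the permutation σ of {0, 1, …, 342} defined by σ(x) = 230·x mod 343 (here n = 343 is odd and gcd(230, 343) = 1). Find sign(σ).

-1

Trace 83: π^k(83) = [83, 225, 300, 57, 76, 330, 97] for k=0..6.
Cycle type of π: 98×3 + 14×3 + 2×3 + 1; total 10 cycles.
With 10 cycles on 343 points, sign = (−1)^{343−10} = -1.
The Jacobi symbol (230|343) = -1 (Zolotarev) agrees.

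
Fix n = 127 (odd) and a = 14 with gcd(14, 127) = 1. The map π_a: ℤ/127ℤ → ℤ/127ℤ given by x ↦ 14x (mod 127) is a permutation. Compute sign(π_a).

-1

Orbit of 98 under x↦14x: [98, 102, 31, 53, 107, 101, 17]… (length divides ord_127(14)).
Decompose π into cycles: lengths [126, 1] (2 cycles, including the fixed point 0).
2 cycles on 127: each ℓ→(−1)^(ℓ−1), product (−1)^125 = -1.
The Jacobi symbol (14|127) = -1 (Zolotarev) agrees.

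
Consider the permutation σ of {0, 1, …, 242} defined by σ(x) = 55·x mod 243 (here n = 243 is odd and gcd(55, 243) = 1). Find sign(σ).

+1

Orbit of 28 under x↦55x: [28, 82, 136, 190, 1, 55, 109]… (length divides ord_243(55)).
The orbit structure of x ↦ 55x mod 243: 63 orbits of sizes [9, 9, 9, 9, 9, 9, 9, 9, 9, 9, 9, 9, 9, 9, 9, 9, 9, 9, 3, 3, 3, 3, 3, 3, 3, 3, 3, 3, 3, 3, 3, 3, 3, 3, 3, 3, 1, 1, 1, 1, 1, 1, 1, 1, 1, 1, 1, 1, 1, 1, 1, 1, 1, 1, 1, 1, 1, 1, 1, 1, 1, 1, 1].
sign(π) = (−1)^{n − #cycles} = (−1)^{243−63} = (−1)^180 = +1.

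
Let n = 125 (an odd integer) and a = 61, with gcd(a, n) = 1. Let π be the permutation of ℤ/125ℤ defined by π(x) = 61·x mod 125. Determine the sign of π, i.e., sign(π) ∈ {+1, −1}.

+1

Start at x=81: 81 → 66 → 26 → 86 → 121 → 6 → 116 → … (one orbit).
The orbit structure of x ↦ 61x mod 125: 13 orbits of sizes [25, 25, 25, 25, 5, 5, 5, 5, 1, 1, 1, 1, 1].
125 − 13 = 112 transpositions; sign(π) = (−1)^112 = +1.
Check: (61/125) = +1 by Zolotarev.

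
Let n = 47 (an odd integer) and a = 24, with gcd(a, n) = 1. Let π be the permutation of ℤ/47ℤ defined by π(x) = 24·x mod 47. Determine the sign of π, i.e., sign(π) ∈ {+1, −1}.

Orbit of 12 under x↦24x: [12, 6, 3, 25, 36, 18, 9]… (length divides ord_47(24)).
Cycle type of π: 23×2 + 1; total 3 cycles.
47 − 3 = 44 transpositions; sign(π) = (−1)^44 = +1.

+1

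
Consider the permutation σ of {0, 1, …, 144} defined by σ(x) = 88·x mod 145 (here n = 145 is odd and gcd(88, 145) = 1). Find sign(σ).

Trace 1: π^k(1) = [1, 88, 59, 117] for k=0..3.
π_88 has 58 disjoint cycles with lengths [4, 4, 4, 4, 4, 4, 4, 4, 4, 4, 4, 4, 4, 4, 4, 4, 4, 4, 4, 4, 4, 4, 4, 4, 4, 4, 4, 4, 4, 1, 1, 1, 1, 1, 1, 1, 1, 1, 1, 1, 1, 1, 1, 1, 1, 1, 1, 1, 1, 1, 1, 1, 1, 1, 1, 1, 1, 1] on {0,…,144}.
With 58 cycles on 145 points, sign = (−1)^{145−58} = -1.

-1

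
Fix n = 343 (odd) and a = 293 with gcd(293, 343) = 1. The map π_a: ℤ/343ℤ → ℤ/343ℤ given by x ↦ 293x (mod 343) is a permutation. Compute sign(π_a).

-1

Trace 246: π^k(246) = [246, 48, 1, 293, 99, 195, 197] for k=0..6.
Decompose π into cycles: lengths [14, 14, 14, 14, 14, 14, 14, 14, 14, 14, 14, 14, 14, 14, 14, 14, 14, 14, 14, 14, 14, 2, 2, 2, 2, 2, 2, 2, 2, 2, 2, 2, 2, 2, 2, 2, 2, 2, 2, 2, 2, 2, 2, 2, 2, 1] (46 cycles, including the fixed point 0).
n − c = 343 − 46 = 297; sign = (−1)^297 = -1.
Via Zolotarev, sign(π_{293}) = (293|343) = -1.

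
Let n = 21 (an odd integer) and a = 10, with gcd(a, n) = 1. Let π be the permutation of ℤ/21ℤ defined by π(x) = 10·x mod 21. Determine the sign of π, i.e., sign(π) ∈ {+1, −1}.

-1

Orbit of 19 under x↦10x: [19, 1, 10, 16, 13, 4]… (length divides ord_21(10)).
Decompose π into cycles: lengths [6, 6, 6, 1, 1, 1] (6 cycles, including the fixed point 0).
21 − 6 = 15 transpositions; sign(π) = (−1)^15 = -1.
Via Zolotarev, sign(π_{10}) = (10|21) = -1.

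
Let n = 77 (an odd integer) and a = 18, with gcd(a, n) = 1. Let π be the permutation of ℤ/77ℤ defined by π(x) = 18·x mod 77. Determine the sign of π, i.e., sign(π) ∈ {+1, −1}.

Trace 57: π^k(57) = [57, 25, 65, 15, 39, 9, 8] for k=0..6.
Cycle lengths of π_18 on ℤ/77ℤ: [30, 30, 10, 3, 3, 1]; 6 cycles in total.
n − c = 77 − 6 = 71; sign = (−1)^71 = -1.
Zolotarev: (18|77) = -1, matching the cycle-count sign.

-1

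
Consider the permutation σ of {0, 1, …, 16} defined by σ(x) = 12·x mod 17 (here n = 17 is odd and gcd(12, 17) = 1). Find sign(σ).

-1

Orbit of 15 under x↦12x: [15, 10, 1, 12, 8, 11, 13]… (length divides ord_17(12)).
2 cycles of lengths [16, 1].
With 2 cycles on 17 points, sign = (−1)^{17−2} = -1.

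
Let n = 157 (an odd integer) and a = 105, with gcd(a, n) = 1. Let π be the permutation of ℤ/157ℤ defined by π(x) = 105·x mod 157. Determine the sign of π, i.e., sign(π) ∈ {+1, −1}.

+1

Trace 31: π^k(31) = [31, 115, 143, 100, 138, 46, 120] for k=0..6.
Cycle type of π: 78×2 + 1; total 3 cycles.
Σ(ℓ_i−1) = 157−3 = 154; sign = (−1)^154 = +1.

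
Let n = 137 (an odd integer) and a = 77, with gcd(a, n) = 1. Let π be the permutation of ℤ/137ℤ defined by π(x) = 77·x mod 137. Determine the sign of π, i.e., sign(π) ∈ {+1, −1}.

Trace 34: π^k(34) = [34, 15, 59, 22, 50, 14, 119] for k=0..6.
Cycle type of π: 34×4 + 1; total 5 cycles.
Σ(ℓ_i−1) = 137−5 = 132; sign = (−1)^132 = +1.
(77|137)_J = +1 (Zolotarev's lemma cross-check).

+1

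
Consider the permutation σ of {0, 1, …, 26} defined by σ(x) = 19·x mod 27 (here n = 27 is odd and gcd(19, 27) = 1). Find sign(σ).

+1

Orbit of 1 under x↦19x: [1, 19, 10]… (length divides ord_27(19)).
π_19 has 15 disjoint cycles with lengths [3, 3, 3, 3, 3, 3, 1, 1, 1, 1, 1, 1, 1, 1, 1] on {0,…,26}.
Σ(ℓ_i−1) = 27−15 = 12; sign = (−1)^12 = +1.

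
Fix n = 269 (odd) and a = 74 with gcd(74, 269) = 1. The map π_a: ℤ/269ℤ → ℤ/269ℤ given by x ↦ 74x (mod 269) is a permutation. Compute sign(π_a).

Start at x=211: 211 → 12 → 81 → 76 → 244 → 33 → 21 → … (one orbit).
Decompose π into cycles: lengths [268, 1] (2 cycles, including the fixed point 0).
2 cycles on 269: each ℓ→(−1)^(ℓ−1), product (−1)^267 = -1.
Check: (74/269) = -1 by Zolotarev.

-1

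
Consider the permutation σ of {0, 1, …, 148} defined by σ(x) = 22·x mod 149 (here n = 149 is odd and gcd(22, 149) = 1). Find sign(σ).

+1

Trace 28: π^k(28) = [28, 20, 142, 144, 39, 113, 102] for k=0..6.
π_22 has 3 disjoint cycles with lengths [74, 74, 1] on {0,…,148}.
n − c = 149 − 3 = 146; sign = (−1)^146 = +1.
Via Zolotarev, sign(π_{22}) = (22|149) = +1.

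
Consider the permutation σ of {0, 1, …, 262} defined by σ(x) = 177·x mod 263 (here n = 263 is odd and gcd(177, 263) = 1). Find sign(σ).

Trace 52: π^k(52) = [52, 262, 86, 231, 122, 28, 222] for k=0..6.
Decompose π into cycles: lengths [262, 1] (2 cycles, including the fixed point 0).
With 2 cycles on 263 points, sign = (−1)^{263−2} = -1.
Check: (177/263) = -1 by Zolotarev.

-1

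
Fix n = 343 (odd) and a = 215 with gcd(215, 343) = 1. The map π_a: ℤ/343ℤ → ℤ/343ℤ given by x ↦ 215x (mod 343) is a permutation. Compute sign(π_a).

-1

Orbit of 325 under x↦215x: [325, 246, 68, 214, 48, 30, 276]… (length divides ord_343(215)).
π_215 has 16 disjoint cycles with lengths [42, 42, 42, 42, 42, 42, 42, 6, 6, 6, 6, 6, 6, 6, 6, 1] on {0,…,342}.
sign(π) = (−1)^{n − #cycles} = (−1)^{343−16} = (−1)^327 = -1.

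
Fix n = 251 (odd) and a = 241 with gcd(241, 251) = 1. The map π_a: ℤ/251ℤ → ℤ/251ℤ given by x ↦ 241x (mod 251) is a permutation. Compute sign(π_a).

Start at x=201: 201 → 249 → 20 → 51 → 243 → 80 → 204 → … (one orbit).
11 cycles of lengths [25, 25, 25, 25, 25, 25, 25, 25, 25, 25, 1].
11 cycles on 251: each ℓ→(−1)^(ℓ−1), product (−1)^240 = +1.

+1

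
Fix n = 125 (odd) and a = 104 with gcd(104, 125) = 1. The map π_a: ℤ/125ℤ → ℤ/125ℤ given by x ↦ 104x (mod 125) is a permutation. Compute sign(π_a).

+1

Orbit of 54 under x↦104x: [54, 116, 64, 31, 99, 46, 34]… (length divides ord_125(104)).
7 cycles of lengths [50, 50, 10, 10, 2, 2, 1].
n − c = 125 − 7 = 118; sign = (−1)^118 = +1.
Check: (104/125) = +1 by Zolotarev.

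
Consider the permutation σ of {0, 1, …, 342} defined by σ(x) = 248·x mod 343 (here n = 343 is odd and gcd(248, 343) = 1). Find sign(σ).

-1

Trace 342: π^k(342) = [342, 95, 236, 218, 213, 2, 153] for k=0..6.
The orbit structure of x ↦ 248x mod 343: 4 orbits of sizes [294, 42, 6, 1].
4 cycles on 343: each ℓ→(−1)^(ℓ−1), product (−1)^339 = -1.
(248|343)_J = -1 (Zolotarev's lemma cross-check).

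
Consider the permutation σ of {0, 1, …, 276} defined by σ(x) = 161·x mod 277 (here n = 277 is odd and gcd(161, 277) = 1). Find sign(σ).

Trace 276: π^k(276) = [276, 116, 117, 1, 161, 160] for k=0..5.
Cycle lengths of π_161 on ℤ/277ℤ: [6, 6, 6, 6, 6, 6, 6, 6, 6, 6, 6, 6, 6, 6, 6, 6, 6, 6, 6, 6, 6, 6, 6, 6, 6, 6, 6, 6, 6, 6, 6, 6, 6, 6, 6, 6, 6, 6, 6, 6, 6, 6, 6, 6, 6, 6, 1]; 47 cycles in total.
47 cycles on 277: each ℓ→(−1)^(ℓ−1), product (−1)^230 = +1.
Check: (161/277) = +1 by Zolotarev.

+1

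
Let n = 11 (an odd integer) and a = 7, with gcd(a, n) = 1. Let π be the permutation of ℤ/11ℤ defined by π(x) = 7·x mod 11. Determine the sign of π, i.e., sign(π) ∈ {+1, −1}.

Start at x=4: 4 → 6 → 9 → 8 → 1 → 7 → 5 → … (one orbit).
Cycle type of π: 10 + 1; total 2 cycles.
n − c = 11 − 2 = 9; sign = (−1)^9 = -1.
(7|11)_J = -1 (Zolotarev's lemma cross-check).

-1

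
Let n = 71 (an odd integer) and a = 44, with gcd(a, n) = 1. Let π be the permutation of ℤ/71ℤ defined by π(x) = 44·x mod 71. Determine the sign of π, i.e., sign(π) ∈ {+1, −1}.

-1

Start at x=57: 57 → 23 → 18 → 11 → 58 → 67 → 37 → … (one orbit).
π_44 has 2 disjoint cycles with lengths [70, 1] on {0,…,70}.
Σ(ℓ_i−1) = 71−2 = 69; sign = (−1)^69 = -1.
(44|71)_J = -1 (Zolotarev's lemma cross-check).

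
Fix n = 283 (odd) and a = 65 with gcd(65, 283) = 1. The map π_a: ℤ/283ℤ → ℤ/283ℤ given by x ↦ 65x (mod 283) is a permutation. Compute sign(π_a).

-1

Start at x=225: 225 → 192 → 28 → 122 → 6 → 107 → 163 → … (one orbit).
Cycle lengths of π_65 on ℤ/283ℤ: [282, 1]; 2 cycles in total.
2 cycles on 283: each ℓ→(−1)^(ℓ−1), product (−1)^281 = -1.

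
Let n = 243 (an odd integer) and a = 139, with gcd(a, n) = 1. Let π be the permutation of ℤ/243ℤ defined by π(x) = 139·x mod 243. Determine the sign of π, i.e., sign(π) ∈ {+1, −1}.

+1

Start at x=127: 127 → 157 → 196 → 28 → 4 → 70 → 10 → … (one orbit).
11 cycles of lengths [81, 81, 27, 27, 9, 9, 3, 3, 1, 1, 1].
11 cycles on 243: each ℓ→(−1)^(ℓ−1), product (−1)^232 = +1.
Check: (139/243) = +1 by Zolotarev.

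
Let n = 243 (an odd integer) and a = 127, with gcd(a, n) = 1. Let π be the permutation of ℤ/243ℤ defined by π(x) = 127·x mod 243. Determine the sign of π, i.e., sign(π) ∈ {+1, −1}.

Start at x=55: 55 → 181 → 145 → 190 → 73 → 37 → 82 → … (one orbit).
Cycle type of π: 27×6 + 9×6 + 3×6 + 1×9; total 27 cycles.
243 − 27 = 216 transpositions; sign(π) = (−1)^216 = +1.

+1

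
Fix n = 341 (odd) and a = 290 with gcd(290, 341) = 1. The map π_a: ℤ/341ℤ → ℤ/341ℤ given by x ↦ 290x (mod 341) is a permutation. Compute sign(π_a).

-1

Start at x=56: 56 → 213 → 49 → 229 → 256 → 243 → 224 → … (one orbit).
Cycle lengths of π_290 on ℤ/341ℤ: [30, 30, 30, 30, 30, 30, 30, 30, 30, 30, 30, 5, 5, 1]; 14 cycles in total.
With 14 cycles on 341 points, sign = (−1)^{341−14} = -1.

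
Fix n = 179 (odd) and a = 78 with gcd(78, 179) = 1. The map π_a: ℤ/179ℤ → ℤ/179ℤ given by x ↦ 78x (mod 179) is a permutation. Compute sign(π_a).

Orbit of 9 under x↦78x: [9, 165, 161, 28, 36, 123, 107]… (length divides ord_179(78)).
Cycle lengths of π_78 on ℤ/179ℤ: [178, 1]; 2 cycles in total.
2 cycles on 179: each ℓ→(−1)^(ℓ−1), product (−1)^177 = -1.
The Jacobi symbol (78|179) = -1 (Zolotarev) agrees.

-1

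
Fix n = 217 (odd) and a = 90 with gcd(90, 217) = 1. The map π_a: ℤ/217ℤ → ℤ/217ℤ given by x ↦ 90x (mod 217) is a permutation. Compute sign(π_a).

-1

Start at x=211: 211 → 111 → 8 → 69 → 134 → 125 → 183 → … (one orbit).
Decompose π into cycles: lengths [30, 30, 30, 30, 30, 30, 15, 15, 2, 2, 2, 1] (12 cycles, including the fixed point 0).
With 12 cycles on 217 points, sign = (−1)^{217−12} = -1.
Zolotarev: (90|217) = -1, matching the cycle-count sign.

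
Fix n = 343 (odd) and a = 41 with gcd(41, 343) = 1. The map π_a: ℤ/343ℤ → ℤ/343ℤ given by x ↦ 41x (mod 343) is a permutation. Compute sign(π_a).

-1

Orbit of 307 under x↦41x: [307, 239, 195, 106, 230, 169, 69]… (length divides ord_343(41)).
Cycle type of π: 98×3 + 14×3 + 2×3 + 1; total 10 cycles.
n − c = 343 − 10 = 333; sign = (−1)^333 = -1.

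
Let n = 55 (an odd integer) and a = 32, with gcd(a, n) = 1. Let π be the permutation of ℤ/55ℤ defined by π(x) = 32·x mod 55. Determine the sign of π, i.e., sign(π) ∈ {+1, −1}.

Orbit of 32 under x↦32x: [32, 34, 43, 1]… (length divides ord_55(32)).
Cycle type of π: 4×11 + 2×5 + 1; total 17 cycles.
With 17 cycles on 55 points, sign = (−1)^{55−17} = +1.
The Jacobi symbol (32|55) = +1 (Zolotarev) agrees.

+1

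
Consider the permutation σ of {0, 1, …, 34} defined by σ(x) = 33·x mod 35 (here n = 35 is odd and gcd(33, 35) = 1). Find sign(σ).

Trace 12: π^k(12) = [12, 11, 13, 9, 17, 1, 33] for k=0..6.
Decompose π into cycles: lengths [12, 12, 6, 4, 1] (5 cycles, including the fixed point 0).
Σ(ℓ_i−1) = 35−5 = 30; sign = (−1)^30 = +1.

+1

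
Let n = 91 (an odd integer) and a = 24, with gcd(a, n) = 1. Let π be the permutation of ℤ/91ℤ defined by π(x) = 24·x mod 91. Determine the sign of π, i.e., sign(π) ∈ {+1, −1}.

+1

Start at x=64: 64 → 80 → 9 → 34 → 88 → 19 → 1 → … (one orbit).
Cycle type of π: 12×7 + 6 + 1; total 9 cycles.
Σ(ℓ_i−1) = 91−9 = 82; sign = (−1)^82 = +1.
Zolotarev: (24|91) = +1, matching the cycle-count sign.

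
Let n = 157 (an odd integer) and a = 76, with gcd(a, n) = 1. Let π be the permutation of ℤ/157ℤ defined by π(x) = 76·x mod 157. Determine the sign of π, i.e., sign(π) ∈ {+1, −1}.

Start at x=120: 120 → 14 → 122 → 9 → 56 → 17 → 36 → … (one orbit).
Cycle type of π: 78×2 + 1; total 3 cycles.
157 − 3 = 154 transpositions; sign(π) = (−1)^154 = +1.

+1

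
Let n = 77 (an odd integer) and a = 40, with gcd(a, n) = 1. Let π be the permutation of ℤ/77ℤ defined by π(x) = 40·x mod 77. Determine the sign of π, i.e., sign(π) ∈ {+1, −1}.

Orbit of 1 under x↦40x: [1, 40, 60, 13, 58, 10, 15]… (length divides ord_77(40)).
Cycle type of π: 30×2 + 10 + 6 + 1; total 5 cycles.
5 cycles on 77: each ℓ→(−1)^(ℓ−1), product (−1)^72 = +1.

+1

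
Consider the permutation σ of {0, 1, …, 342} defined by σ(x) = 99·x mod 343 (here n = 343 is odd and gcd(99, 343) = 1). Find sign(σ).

Start at x=99: 99 → 197 → 295 → 50 → 148 → 246 → 1 → 99 (one orbit).
Decompose π into cycles: lengths [7, 7, 7, 7, 7, 7, 7, 7, 7, 7, 7, 7, 7, 7, 7, 7, 7, 7, 7, 7, 7, 7, 7, 7, 7, 7, 7, 7, 7, 7, 7, 7, 7, 7, 7, 7, 7, 7, 7, 7, 7, 7, 1, 1, 1, 1, 1, 1, 1, 1, 1, 1, 1, 1, 1, 1, 1, 1, 1, 1, 1, 1, 1, 1, 1, 1, 1, 1, 1, 1, 1, 1, 1, 1, 1, 1, 1, 1, 1, 1, 1, 1, 1, 1, 1, 1, 1, 1, 1, 1, 1] (91 cycles, including the fixed point 0).
With 91 cycles on 343 points, sign = (−1)^{343−91} = +1.

+1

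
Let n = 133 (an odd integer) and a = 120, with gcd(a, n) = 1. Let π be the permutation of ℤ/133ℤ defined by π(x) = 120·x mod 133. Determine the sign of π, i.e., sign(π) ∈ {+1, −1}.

+1

Trace 36: π^k(36) = [36, 64, 99, 43, 106, 85, 92] for k=0..6.
21 cycles of lengths [9, 9, 9, 9, 9, 9, 9, 9, 9, 9, 9, 9, 9, 9, 1, 1, 1, 1, 1, 1, 1].
n − c = 133 − 21 = 112; sign = (−1)^112 = +1.
Zolotarev: (120|133) = +1, matching the cycle-count sign.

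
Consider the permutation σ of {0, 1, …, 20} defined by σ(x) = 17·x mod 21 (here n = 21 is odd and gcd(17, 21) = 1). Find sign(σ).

Trace 4: π^k(4) = [4, 5, 1, 17, 16, 20] for k=0..5.
π_17 has 5 disjoint cycles with lengths [6, 6, 6, 2, 1] on {0,…,20}.
Σ(ℓ_i−1) = 21−5 = 16; sign = (−1)^16 = +1.
Zolotarev: (17|21) = +1, matching the cycle-count sign.

+1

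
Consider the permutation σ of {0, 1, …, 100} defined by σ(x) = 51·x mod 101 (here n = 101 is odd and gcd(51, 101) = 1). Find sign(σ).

-1

Start at x=17: 17 → 59 → 80 → 40 → 20 → 10 → 5 → … (one orbit).
Cycle type of π: 100 + 1; total 2 cycles.
2 cycles on 101: each ℓ→(−1)^(ℓ−1), product (−1)^99 = -1.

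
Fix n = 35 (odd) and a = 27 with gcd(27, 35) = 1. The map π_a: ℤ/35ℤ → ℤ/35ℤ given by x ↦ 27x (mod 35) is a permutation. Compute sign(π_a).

Start at x=13: 13 → 1 → 27 → 29 → 13 (one orbit).
Decompose π into cycles: lengths [4, 4, 4, 4, 4, 4, 4, 2, 2, 2, 1] (11 cycles, including the fixed point 0).
Σ(ℓ_i−1) = 35−11 = 24; sign = (−1)^24 = +1.

+1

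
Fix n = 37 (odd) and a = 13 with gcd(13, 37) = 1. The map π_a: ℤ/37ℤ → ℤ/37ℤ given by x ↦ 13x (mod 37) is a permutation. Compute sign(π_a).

-1

Trace 20: π^k(20) = [20, 1, 13, 21, 14, 34, 35] for k=0..6.
Decompose π into cycles: lengths [36, 1] (2 cycles, including the fixed point 0).
2 cycles on 37: each ℓ→(−1)^(ℓ−1), product (−1)^35 = -1.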